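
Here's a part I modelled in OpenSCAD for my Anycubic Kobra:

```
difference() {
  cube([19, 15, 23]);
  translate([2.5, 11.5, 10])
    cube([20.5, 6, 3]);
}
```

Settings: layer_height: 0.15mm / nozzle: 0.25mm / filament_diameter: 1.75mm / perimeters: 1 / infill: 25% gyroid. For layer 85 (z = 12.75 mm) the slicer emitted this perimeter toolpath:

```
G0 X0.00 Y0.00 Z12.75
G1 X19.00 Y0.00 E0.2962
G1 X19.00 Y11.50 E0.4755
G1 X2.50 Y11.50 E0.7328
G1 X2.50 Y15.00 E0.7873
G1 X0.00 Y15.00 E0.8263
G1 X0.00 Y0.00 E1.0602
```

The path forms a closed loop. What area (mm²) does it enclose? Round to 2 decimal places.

227.25 mm²

Apply the shoelace formula to the sequence of (X, Y) vertices; enclosed area = 227.25 mm².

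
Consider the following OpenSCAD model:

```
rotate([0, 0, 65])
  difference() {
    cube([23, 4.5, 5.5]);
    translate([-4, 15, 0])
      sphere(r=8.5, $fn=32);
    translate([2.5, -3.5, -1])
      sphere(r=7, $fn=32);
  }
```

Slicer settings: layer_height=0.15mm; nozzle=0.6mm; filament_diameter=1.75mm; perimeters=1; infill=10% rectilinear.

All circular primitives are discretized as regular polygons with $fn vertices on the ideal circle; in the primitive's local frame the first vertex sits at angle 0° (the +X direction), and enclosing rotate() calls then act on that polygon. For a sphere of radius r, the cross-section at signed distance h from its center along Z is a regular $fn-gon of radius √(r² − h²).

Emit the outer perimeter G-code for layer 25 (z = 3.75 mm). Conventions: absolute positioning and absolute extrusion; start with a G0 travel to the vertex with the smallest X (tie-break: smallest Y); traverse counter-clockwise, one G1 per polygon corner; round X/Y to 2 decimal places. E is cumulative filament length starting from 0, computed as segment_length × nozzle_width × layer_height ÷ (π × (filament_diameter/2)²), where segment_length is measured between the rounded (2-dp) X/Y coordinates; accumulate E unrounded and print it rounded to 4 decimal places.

G0 X-4.08 Y1.90 Z3.75
G1 X-0.88 Y0.41 E0.1321
G1 X-0.91 Y1.01 E0.1546
G1 X-0.77 Y2.01 E0.1923
G1 X-0.43 Y2.96 E0.2301
G1 X0.08 Y3.83 E0.2678
G1 X0.75 Y4.58 E0.3055
G1 X1.56 Y5.18 E0.3432
G1 X2.47 Y5.62 E0.3810
G1 X2.64 Y5.66 E0.3875
G1 X9.72 Y20.85 E1.0146
G1 X5.64 Y22.75 E1.1830
G1 X-4.08 Y1.90 E2.0438

At z = 3.75 mm: the cube is present — its section is the full 23×4.5 rectangle; the r=8.5 sphere at (-4, 15) contributes a regular 32-gon of circumradius √(8.5²−3.75²) = 7.628; the r=7 sphere at (2.5, -3.5) slices to a regular 32-gon of circumradius 5.142 (√(r²−h²) with h=4.75 from center); After the difference (first − rest): starting from the 23×4.5 cube, the r=8.5 sphere at (-4, 15) misses the remaining region (no effect); the r=7 sphere at (2.5, -3.5) partially overlaps it — only the 7.74 mm² overlap (of its 82.52 mm²) is removed, clipping the outline — 1 connected region; (whole slice rotated 65° about Z — lengths, areas and connectivity unchanged). The outline is a single polygon with 12 vertices. Extrusion per mm of travel: 0.6 × 0.15 / (π × 0.875²) = 0.037418. Accumulating E over each segment gives final E = 2.0438.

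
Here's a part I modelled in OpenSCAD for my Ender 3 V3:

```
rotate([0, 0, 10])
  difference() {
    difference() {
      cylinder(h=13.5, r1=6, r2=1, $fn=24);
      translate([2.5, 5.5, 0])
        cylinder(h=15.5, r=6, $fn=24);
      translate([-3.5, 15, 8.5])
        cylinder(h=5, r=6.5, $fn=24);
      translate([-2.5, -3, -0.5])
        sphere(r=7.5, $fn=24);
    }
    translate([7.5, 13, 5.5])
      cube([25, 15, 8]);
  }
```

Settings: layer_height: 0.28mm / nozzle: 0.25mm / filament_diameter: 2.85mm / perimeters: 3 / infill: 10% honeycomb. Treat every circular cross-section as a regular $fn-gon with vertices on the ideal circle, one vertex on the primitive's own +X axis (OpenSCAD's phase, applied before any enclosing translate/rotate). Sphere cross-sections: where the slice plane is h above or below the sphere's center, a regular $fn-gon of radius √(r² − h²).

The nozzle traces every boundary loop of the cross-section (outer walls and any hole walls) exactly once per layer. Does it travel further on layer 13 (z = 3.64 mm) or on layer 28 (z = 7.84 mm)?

Layer 13 (z = 3.64): the cone (r1=6→r2=1) has section circumradius 4.652 here — a regular 24-gon (perimeter = 2·24·4.652·sin(180°/24) = 29.15 mm); the cylinder at (2.5, 5.5): section is a regular 24-gon, circumradius r=6 (perimeter = 2·24·6.000·sin(180°/24) = 37.59 mm); the cylinder at (-3.5, 15) does not reach this height (z outside [8.5, 13.5]); the r=7.5 sphere at (-2.5, -3) contributes a regular 24-gon of circumradius √(7.5²−4.14²) = 6.254 (perimeter = 2·24·6.254·sin(180°/24) = 39.18 mm); After the difference (first − rest): starting from the cone, the r=6 cylinder at (2.5, 5.5) partially overlaps it — only the 27.34 mm² overlap (of its 111.81 mm²) is removed, clipping the outline; the r=7.5 sphere at (-2.5, -3) partially overlaps it — only the 37.81 mm² overlap (of its 121.47 mm²) is removed, clipping the outline — boundary = 8.01 mm; the cube at (7.5, 13) does not reach this height (z outside [5.5, 13.5]); Subtracting the remaining from the first: none of the subtracted shapes is present at this height, so the result so far is unchanged — boundary = 8.01 mm; (whole slice rotated 10° about Z — lengths, areas and connectivity unchanged). So its perimeter = 8.01 mm. Layer 28 (z = 7.84): the cone (r1=6→r2=1) has section circumradius 3.096 here — a regular 24-gon (perimeter = 2·24·3.096·sin(180°/24) = 19.40 mm); the r=6 cylinder at (2.5, 5.5) contributes a regular 24-gon of circumradius 6 (perimeter = 2·24·6.000·sin(180°/24) = 37.59 mm); the cylinder at (-3.5, 15) does not reach this height (z outside [8.5, 13.5]); the sphere at (-2.5, -3) does not reach this height (|z−center|=8.340 > r=7.5); After the difference (first − rest): starting from the cone, the r=6 cylinder at (2.5, 5.5) partially overlaps it — only the 12.80 mm² overlap (of its 111.81 mm²) is removed, clipping the outline — boundary = 17.67 mm; the 25×15 cube at (7.5, 13) contributes its full rectangle (perimeter 80.00 mm); Taking the first minus the rest: starting from the result so far, the 25×15 cube at (7.5, 13) misses the remaining region (no effect) — boundary = 17.67 mm; (rotated 10° about Z; rotation is an isometry so areas/perimeters/island counts are preserved). So its perimeter = 17.67 mm. Layer 28 is larger (17.67 vs 8.01 mm).

layer 28 (z = 7.84 mm)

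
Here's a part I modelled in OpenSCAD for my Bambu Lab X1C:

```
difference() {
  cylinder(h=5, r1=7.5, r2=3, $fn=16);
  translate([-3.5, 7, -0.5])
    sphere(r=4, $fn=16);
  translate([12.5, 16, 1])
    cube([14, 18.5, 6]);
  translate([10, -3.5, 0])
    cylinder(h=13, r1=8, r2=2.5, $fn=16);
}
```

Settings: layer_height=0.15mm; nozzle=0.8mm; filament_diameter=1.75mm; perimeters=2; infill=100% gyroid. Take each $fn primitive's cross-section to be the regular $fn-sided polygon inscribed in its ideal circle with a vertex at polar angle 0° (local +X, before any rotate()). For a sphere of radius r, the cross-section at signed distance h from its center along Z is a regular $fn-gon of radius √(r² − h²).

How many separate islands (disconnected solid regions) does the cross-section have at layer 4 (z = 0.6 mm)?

At z = 0.6 mm: the cone: at t=0.120 of its height the radius interpolates to r₁+(r₂−r₁)t = 6.960, giving a regular 16-gon of that circumradius; the r=4 sphere at (-3.5, 7) slices to a regular 16-gon of circumradius 3.846 (√(r²−h²) with h=1.1 from center); the cube at (12.5, 16) does not reach this height (z outside [1, 7]); the cone at (10, -3.5) contributes a regular 16-gon of circumradius 7.746 (interpolated between r1=8 and r2=2.5 at t=0.046); Subtracting the remaining from the first: starting from the cone, the r=4 sphere at (-3.5, 7) partially overlaps it — only the 13.28 mm² overlap (of its 45.28 mm²) is removed, clipping the outline; the cone at (10, -3.5) partially overlaps it — only the 26.67 mm² overlap (of its 183.70 mm²) is removed, clipping the outline — 1 connected region. Overall, the cross-section is a single solid region. Island count = 1.

1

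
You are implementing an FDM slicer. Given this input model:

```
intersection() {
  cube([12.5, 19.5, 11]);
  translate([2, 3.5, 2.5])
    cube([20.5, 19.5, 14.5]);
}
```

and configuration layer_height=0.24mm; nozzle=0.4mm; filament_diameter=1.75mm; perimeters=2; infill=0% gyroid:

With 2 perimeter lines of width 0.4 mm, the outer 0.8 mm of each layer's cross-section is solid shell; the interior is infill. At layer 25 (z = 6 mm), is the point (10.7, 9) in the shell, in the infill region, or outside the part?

infill

At z = 6 mm: the 12.5×19.5 cube contributes its full rectangle; the cube at (2, 3.5) is present — its section is the full 20.5×19.5 rectangle; Keeping only the common overlap: the 20.5×19.5 cube at (2, 3.5) partially overlaps the 12.5×19.5 cube; clipping to the common part keeps 168.00 mm² — 1 connected region. Overall, the cross-section is a single solid region. The nearest boundary edge runs (12.50, 19.50)→(12.50, 3.50); distance from the point to it = 1.80 mm. The point is inside the cross-section and 1.80 mm from the nearest boundary — more than the 0.8 mm shell width (2 × 0.4), so it's in the infill interior.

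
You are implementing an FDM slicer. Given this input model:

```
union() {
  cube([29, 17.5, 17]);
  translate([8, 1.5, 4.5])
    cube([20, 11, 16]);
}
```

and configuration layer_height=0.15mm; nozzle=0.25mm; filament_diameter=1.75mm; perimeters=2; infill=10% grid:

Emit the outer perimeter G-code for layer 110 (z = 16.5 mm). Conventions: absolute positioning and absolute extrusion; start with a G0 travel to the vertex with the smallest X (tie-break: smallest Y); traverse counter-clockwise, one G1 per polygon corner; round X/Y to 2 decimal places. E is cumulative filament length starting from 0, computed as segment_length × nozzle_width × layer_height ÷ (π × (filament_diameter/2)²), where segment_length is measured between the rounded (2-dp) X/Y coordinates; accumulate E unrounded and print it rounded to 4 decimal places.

At z = 16.5 mm: the cube is present — its section is the full 29×17.5 rectangle; the cube at (8, 1.5) (footprint 20×11) is included at this height; Taking the union: the 20×11 cube at (8, 1.5) lies entirely inside the 29×17.5 cube, so the union is just the 29×17.5 cube — 1 connected region. The outline is a single polygon with 4 vertices. Extrusion per mm of travel: 0.25 × 0.15 / (π × 0.875²) = 0.015591. Accumulating E over each segment gives final E = 1.4499.

G0 X0.00 Y0.00 Z16.50
G1 X29.00 Y0.00 E0.4521
G1 X29.00 Y17.50 E0.7250
G1 X0.00 Y17.50 E1.1771
G1 X0.00 Y0.00 E1.4499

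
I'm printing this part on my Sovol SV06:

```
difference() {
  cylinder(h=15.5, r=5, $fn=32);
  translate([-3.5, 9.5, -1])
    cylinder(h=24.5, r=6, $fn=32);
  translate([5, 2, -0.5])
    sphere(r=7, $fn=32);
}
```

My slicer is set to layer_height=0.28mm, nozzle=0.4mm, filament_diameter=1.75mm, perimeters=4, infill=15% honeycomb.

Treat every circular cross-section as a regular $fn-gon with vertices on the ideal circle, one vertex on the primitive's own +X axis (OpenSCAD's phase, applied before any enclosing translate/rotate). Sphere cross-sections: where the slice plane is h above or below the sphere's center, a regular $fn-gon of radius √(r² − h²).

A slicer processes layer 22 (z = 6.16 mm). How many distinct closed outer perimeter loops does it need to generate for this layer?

1

At z = 6.16 mm: the r=5 cylinder gives a regular 32-gon of circumradius 5 (constant along its height); the cylinder at (-3.5, 9.5): section is a regular 32-gon, circumradius r=6; the r=7 sphere at (5, 2) slices to a regular 32-gon of circumradius 2.155 (√(r²−h²) with h=6.66 from center); Taking the first minus the rest: starting from the r=5 cylinder, the r=6 cylinder at (-3.5, 9.5) partially overlaps it — only the 2.37 mm² overlap (of its 112.37 mm²) is removed, clipping the outline; the r=7 sphere at (5, 2) partially overlaps it — only the 4.94 mm² overlap (of its 14.50 mm²) is removed, clipping the outline — 1 connected region. The result has 1 disconnected region.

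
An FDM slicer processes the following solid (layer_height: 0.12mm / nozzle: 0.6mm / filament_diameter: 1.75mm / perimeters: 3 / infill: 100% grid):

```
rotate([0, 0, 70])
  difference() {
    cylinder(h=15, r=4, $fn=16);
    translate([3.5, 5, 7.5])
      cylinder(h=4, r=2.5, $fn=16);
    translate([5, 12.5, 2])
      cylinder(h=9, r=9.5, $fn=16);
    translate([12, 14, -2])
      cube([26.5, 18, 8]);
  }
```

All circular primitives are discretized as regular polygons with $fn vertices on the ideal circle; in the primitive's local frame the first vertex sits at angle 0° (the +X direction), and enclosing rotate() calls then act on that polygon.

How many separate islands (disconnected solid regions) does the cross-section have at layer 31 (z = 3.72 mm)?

1

At z = 3.72 mm: the r=4 cylinder gives a regular 16-gon of circumradius 4 (constant along its height); the cylinder at (3.5, 5) is absent (z outside [7.5, 11.5]); the cylinder at (5, 12.5): section is a regular 16-gon, circumradius r=9.5; the cube at (12, 14) is present — its section is the full 26.5×18 rectangle; Taking the first minus the rest: starting from the r=4 cylinder, the r=9.5 cylinder at (5, 12.5) partially overlaps it — only the 0.00 mm² overlap (of its 276.30 mm²) is removed, clipping the outline; the 26.5×18 cube at (12, 14) misses the remaining region (no effect) — 1 connected region; (whole slice rotated 70° about Z — lengths, areas and connectivity unchanged). Overall, the cross-section is a single solid region. Island count = 1.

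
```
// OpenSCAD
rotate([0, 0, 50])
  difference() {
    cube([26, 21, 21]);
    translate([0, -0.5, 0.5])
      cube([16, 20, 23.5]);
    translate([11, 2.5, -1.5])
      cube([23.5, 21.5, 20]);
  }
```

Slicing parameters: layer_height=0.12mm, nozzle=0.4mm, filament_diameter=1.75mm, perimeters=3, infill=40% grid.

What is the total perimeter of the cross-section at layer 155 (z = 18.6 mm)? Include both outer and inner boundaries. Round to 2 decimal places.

At z = 18.6 mm: the cube is present — its section is the full 26×21 rectangle (perimeter 94.00 mm); the cube at (0, -0.5) (footprint 16×20) is included at this height (perimeter 72.00 mm); the cube at (11, 2.5) is absent (z outside [-1.5, 18.5]); Subtracting the remaining from the first: starting from the 26×21 cube, the 16×20 cube at (0, -0.5) partially overlaps it — only the 312.00 mm² overlap (of its 320.00 mm²) is removed, clipping the outline — boundary = 94.00 mm; (whole slice rotated 50° about Z — lengths, areas and connectivity unchanged). Overall, the cross-section is a single solid region. Total boundary length (outer) = 94.00 mm.

94.00 mm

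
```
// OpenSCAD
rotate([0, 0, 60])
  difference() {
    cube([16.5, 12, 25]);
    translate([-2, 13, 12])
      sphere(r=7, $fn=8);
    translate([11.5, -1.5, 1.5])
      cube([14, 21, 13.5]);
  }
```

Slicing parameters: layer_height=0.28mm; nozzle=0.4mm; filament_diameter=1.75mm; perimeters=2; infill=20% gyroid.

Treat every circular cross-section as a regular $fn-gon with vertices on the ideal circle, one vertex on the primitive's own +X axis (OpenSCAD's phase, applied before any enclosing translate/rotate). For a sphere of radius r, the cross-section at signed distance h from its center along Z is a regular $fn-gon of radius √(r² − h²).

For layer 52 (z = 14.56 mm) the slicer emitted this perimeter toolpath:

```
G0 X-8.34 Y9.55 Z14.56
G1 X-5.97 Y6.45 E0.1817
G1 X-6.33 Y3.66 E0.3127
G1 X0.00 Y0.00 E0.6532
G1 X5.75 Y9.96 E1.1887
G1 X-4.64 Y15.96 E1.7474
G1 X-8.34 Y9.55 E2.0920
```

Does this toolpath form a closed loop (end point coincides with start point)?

Start point (G0): (-8.34, 9.55). End point (last G1): the path returns to the start — closed.

yes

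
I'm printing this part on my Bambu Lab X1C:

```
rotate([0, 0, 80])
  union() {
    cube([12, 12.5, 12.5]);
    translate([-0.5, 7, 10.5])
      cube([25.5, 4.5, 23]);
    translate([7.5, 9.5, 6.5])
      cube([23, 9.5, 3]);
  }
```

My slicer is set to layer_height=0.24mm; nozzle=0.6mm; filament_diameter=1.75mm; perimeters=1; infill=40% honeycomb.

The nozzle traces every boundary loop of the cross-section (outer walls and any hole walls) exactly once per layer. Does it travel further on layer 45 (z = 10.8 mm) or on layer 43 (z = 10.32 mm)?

Layer 45 (z = 10.8): the 12×12.5 cube contributes its full rectangle (perimeter 49.00 mm); the cube at (-0.5, 7) (footprint 25.5×4.5) is included at this height (perimeter 60.00 mm); the cube at (7.5, 9.5) is not intersected at this z (z outside [6.5, 9.5]); Merging all regions: the regions partially overlap (shared area 54.00 mm²), so the edge portions inside another operand are dropped and the merged outline is re-measured after clipping — boundary = 76.00 mm; (rotated 80° about Z; rotation is an isometry so areas/perimeters/island counts are preserved). So its perimeter = 76.00 mm. Layer 43 (z = 10.32): the cube is present — its section is the full 12×12.5 rectangle (perimeter 49.00 mm); the cube at (-0.5, 7) is absent (z outside [10.5, 33.5]); the cube at (7.5, 9.5) is not intersected at this z (z outside [6.5, 9.5]); Merging all regions: only the 12×12.5 cube is present, so the union is just that shape — boundary = 49.00 mm; (whole slice rotated 80° about Z — lengths, areas and connectivity unchanged). So its perimeter = 49.00 mm. Layer 45 is larger (76.00 vs 49.00 mm).

layer 45 (z = 10.8 mm)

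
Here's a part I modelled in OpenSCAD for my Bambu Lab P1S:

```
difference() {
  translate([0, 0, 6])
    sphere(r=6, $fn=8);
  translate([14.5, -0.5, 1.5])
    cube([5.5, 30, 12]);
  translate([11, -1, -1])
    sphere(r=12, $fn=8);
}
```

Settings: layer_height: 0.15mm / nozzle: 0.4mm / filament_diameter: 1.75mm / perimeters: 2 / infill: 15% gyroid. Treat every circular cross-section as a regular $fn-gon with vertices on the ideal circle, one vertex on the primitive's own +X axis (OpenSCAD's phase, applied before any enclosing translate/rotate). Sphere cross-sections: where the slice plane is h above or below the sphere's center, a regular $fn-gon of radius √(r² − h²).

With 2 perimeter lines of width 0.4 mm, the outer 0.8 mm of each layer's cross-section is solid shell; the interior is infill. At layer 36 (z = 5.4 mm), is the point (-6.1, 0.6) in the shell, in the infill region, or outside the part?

At z = 5.4 mm: the sphere: section is a regular 8-gon, circumradius = √(r²−h²) = √(6²−0.6²) = 5.970; the cube at (14.5, -0.5) (footprint 5.5×30) is included at this height; the sphere at (11, -1): section is a regular 8-gon, circumradius = √(r²−h²) = √(12²−6.4²) = 10.151; Subtracting the remaining from the first: starting from the r=6 sphere, the 5.5×30 cube at (14.5, -0.5) misses the remaining region (no effect); the r=12 sphere at (11, -1) partially overlaps it — only the 29.05 mm² overlap (of its 291.44 mm²) is removed, clipping the outline — 1 connected region. Overall, the cross-section is a single solid region. The nearest boundary edge runs (-5.97, 0.00)→(-4.22, 4.22); distance from the point to it = 0.35 mm. The point is not inside any of the regions above, so it lies outside the cross-section (0.35 mm from the nearest boundary).

outside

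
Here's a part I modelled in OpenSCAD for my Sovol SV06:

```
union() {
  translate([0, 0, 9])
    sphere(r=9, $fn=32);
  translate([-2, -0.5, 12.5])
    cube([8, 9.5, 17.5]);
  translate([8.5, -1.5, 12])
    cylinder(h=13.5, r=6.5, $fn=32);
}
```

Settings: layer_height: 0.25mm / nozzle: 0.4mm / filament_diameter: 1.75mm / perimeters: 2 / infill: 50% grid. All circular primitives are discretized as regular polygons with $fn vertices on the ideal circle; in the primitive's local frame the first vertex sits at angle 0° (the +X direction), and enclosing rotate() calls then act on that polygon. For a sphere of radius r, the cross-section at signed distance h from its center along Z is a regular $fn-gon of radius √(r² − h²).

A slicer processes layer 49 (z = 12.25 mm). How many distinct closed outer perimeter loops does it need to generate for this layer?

At z = 12.25 mm: the r=9 sphere slices to a regular 32-gon of circumradius 8.393 (√(r²−h²) with h=3.25 from center); the cube at (-2, -0.5) does not reach this height (z outside [12.5, 30]); the cylinder at (8.5, -1.5): section is a regular 32-gon, circumradius r=6.5; Merging all regions: the regions partially overlap (shared area 51.78 mm²), so overlapping operands fuse into one piece — 1 connected region. The result has 1 disconnected region.

1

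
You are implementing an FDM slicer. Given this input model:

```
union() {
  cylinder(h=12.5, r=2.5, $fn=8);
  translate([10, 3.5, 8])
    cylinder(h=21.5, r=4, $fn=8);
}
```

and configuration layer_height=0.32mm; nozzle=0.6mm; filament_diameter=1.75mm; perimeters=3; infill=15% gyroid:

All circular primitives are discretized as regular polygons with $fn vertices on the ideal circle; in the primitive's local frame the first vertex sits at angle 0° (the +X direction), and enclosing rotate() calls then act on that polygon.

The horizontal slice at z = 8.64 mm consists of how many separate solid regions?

2

At z = 8.64 mm: the r=2.5 cylinder gives a regular 8-gon of circumradius 2.5 (constant along its height); the cylinder at (10, 3.5): section is a regular 8-gon, circumradius r=4; Combining (union): the 2 present regions are separate (no shared area or edge), so areas and boundary lengths simply add and each stays a separate island — 2 connected regions. The result has 2 disconnected regions.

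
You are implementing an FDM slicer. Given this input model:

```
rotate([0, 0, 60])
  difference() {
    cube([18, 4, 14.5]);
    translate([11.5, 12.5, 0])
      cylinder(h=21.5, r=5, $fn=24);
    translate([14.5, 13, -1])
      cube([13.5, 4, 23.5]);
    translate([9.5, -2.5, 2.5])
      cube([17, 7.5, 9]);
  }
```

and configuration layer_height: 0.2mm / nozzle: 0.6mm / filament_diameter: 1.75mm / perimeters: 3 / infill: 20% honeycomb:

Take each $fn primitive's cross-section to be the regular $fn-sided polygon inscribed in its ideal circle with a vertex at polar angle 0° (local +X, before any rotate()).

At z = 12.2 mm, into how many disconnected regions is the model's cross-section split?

1

At z = 12.2 mm: the cube (footprint 18×4) is included at this height; the r=5 cylinder at (11.5, 12.5) contributes a regular 24-gon of circumradius 5; the cube at (14.5, 13) is present — its section is the full 13.5×4 rectangle; the cube at (9.5, -2.5) is not intersected at this z (z outside [2.5, 11.5]); Taking the first minus the rest: starting from the 18×4 cube, the r=5 cylinder at (11.5, 12.5) misses the remaining region (no effect); the 13.5×4 cube at (14.5, 13) misses the remaining region (no effect) — 1 connected region; (rotated 60° about Z; rotation is an isometry so areas/perimeters/island counts are preserved). The result has 1 disconnected region.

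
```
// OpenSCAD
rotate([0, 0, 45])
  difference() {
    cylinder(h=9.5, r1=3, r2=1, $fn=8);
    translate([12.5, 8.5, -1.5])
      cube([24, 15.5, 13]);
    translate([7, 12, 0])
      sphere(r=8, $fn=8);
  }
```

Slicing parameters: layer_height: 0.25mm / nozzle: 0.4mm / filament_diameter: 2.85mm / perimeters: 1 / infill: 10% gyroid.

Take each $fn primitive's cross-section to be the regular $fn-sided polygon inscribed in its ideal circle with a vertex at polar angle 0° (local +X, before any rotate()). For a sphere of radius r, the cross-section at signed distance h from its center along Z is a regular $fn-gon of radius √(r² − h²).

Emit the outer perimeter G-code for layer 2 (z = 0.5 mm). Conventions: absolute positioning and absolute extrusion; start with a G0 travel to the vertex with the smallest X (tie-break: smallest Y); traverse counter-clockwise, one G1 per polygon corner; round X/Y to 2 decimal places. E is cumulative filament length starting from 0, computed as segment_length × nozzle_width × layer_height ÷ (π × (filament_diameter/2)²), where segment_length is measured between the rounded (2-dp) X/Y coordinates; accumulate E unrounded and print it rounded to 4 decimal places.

At z = 0.5 mm: the cone: at t=0.053 of its height the radius interpolates to r₁+(r₂−r₁)t = 2.895, giving a regular 8-gon of that circumradius; the 24×15.5 cube at (12.5, 8.5) contributes its full rectangle; the sphere at (7, 12): section is a regular 8-gon, circumradius = √(r²−h²) = √(8²−0.5²) = 7.984; Taking the first minus the rest: starting from the cone, the 24×15.5 cube at (12.5, 8.5) misses the remaining region (no effect); the r=8 sphere at (7, 12) misses the remaining region (no effect) — 1 connected region; (rotated 45° about Z; rotation is an isometry so areas/perimeters/island counts are preserved). The outline is a single polygon with 8 vertices. Extrusion per mm of travel: 0.4 × 0.25 / (π × 1.425²) = 0.015675. Accumulating E over each segment gives final E = 0.2778.

G0 X-2.89 Y0.00 Z0.50
G1 X-2.05 Y-2.05 E0.0347
G1 X0.00 Y-2.89 E0.0695
G1 X2.05 Y-2.05 E0.1042
G1 X2.89 Y0.00 E0.1389
G1 X2.05 Y2.05 E0.1736
G1 X0.00 Y2.89 E0.2084
G1 X-2.05 Y2.05 E0.2431
G1 X-2.89 Y0.00 E0.2778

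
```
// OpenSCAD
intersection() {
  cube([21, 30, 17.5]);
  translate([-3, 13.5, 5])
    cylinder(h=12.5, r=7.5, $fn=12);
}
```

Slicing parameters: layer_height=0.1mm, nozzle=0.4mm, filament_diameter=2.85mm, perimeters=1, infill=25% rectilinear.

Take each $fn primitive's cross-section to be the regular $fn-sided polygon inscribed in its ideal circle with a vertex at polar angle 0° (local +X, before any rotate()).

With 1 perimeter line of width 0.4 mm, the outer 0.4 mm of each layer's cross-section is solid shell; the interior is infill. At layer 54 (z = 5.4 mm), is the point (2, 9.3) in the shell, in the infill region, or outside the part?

At z = 5.4 mm: the 21×30 cube contributes its full rectangle; the r=7.5 cylinder at (-3, 13.5) gives a regular 12-gon of circumradius 7.5 (constant along its height); Keeping only the common overlap: the r=7.5 cylinder at (-3, 13.5) partially overlaps the 21×30 cube; clipping to the common part keeps 41.79 mm² — 1 connected region. Overall, the cross-section is a single solid region. The nearest boundary edge runs (3.50, 9.75)→(0.75, 7.00); distance from the point to it = 0.74 mm. The point is inside the cross-section and 0.74 mm from the nearest boundary — more than the 0.4 mm shell width (1 × 0.4), so it's in the infill interior.

infill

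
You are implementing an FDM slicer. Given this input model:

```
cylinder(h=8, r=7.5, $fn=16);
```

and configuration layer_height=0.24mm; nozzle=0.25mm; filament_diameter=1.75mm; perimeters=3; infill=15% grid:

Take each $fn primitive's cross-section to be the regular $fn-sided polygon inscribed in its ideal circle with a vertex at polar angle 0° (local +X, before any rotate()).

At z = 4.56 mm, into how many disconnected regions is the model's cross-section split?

At z = 4.56 mm: the r=7.5 cylinder contributes a regular 16-gon of circumradius 7.5. The result has 1 disconnected region.

1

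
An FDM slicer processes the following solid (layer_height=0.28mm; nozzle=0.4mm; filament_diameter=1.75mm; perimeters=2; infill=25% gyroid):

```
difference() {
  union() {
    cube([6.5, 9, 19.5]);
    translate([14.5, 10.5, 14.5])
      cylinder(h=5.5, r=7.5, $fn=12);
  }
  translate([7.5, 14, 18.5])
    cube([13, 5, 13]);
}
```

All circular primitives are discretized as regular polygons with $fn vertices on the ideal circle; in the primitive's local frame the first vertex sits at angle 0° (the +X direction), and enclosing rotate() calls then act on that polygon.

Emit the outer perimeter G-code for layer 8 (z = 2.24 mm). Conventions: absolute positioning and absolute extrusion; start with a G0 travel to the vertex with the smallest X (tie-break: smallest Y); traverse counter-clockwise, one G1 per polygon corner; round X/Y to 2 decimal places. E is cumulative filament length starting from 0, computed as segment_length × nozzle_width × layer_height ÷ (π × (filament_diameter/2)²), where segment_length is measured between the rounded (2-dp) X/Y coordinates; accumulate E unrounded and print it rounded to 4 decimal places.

At z = 2.24 mm: the cube is present — its section is the full 6.5×9 rectangle; the cylinder at (14.5, 10.5) is absent (z outside [14.5, 20]); Combining (union): only the 6.5×9 cube is present, so the union is just that shape — 1 connected region; the cube at (7.5, 14) does not reach this height (z outside [18.5, 31.5]); After the difference (first − rest): none of the subtracted shapes is present at this height, so that combined region is unchanged — 1 connected region. The outline is a single polygon with 4 vertices. Extrusion per mm of travel: 0.4 × 0.28 / (π × 0.875²) = 0.046564. Accumulating E over each segment gives final E = 1.4435.

G0 X0.00 Y0.00 Z2.24
G1 X6.50 Y0.00 E0.3027
G1 X6.50 Y9.00 E0.7217
G1 X0.00 Y9.00 E1.0244
G1 X0.00 Y0.00 E1.4435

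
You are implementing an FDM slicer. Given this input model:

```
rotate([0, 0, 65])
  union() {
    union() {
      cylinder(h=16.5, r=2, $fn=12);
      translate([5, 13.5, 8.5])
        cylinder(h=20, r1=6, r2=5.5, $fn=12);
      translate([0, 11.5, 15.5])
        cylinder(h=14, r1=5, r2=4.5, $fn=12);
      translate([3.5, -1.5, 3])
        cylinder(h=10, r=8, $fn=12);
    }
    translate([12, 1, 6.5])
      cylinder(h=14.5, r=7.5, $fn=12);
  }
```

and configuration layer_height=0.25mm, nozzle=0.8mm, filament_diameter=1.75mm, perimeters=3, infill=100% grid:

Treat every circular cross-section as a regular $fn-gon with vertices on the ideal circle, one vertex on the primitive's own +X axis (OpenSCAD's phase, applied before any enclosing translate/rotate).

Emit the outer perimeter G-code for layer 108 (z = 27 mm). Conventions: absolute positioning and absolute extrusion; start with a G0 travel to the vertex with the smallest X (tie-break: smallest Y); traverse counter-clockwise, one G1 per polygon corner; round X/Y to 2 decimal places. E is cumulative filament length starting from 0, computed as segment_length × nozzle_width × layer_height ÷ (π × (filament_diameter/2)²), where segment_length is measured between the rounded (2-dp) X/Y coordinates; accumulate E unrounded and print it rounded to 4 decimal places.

At z = 27 mm: the cylinder is not intersected at this z (z outside [0, 16.5]); the cone at (5, 13.5) contributes a regular 12-gon of circumradius 5.537 (interpolated between r1=6 and r2=5.5 at t=0.925); the cone at (0, 11.5) contributes a regular 12-gon of circumradius 4.589 (interpolated between r1=5 and r2=4.5 at t=0.821); the cylinder at (3.5, -1.5) is absent (z outside [3, 13]); Merging all regions: the regions partially overlap (shared area 26.14 mm²), so overlapping operands fuse into one piece — 1 connected region; the cylinder at (12, 1) is not intersected at this z (z outside [6.5, 21]); Combining (union): only the result so far is present, so the union is just that shape — 1 connected region; (whole slice rotated 65° about Z — lengths, areas and connectivity unchanged). The outline is a single polygon with 19 vertices. Extrusion per mm of travel: 0.8 × 0.25 / (π × 0.875²) = 0.083150. Accumulating E over each segment gives final E = 3.5825.

G0 X-15.64 Y9.75 Z27.00
G1 X-14.66 Y7.06 E0.2381
G1 X-14.48 Y6.92 E0.2570
G1 X-14.58 Y6.80 E0.2700
G1 X-14.99 Y4.46 E0.4675
G1 X-14.18 Y2.23 E0.6648
G1 X-12.36 Y0.70 E0.8625
G1 X-10.02 Y0.29 E1.0601
G1 X-7.79 Y1.10 E1.2573
G1 X-6.26 Y2.92 E1.4550
G1 X-5.85 Y5.26 E1.6526
G1 X-6.29 Y6.48 E1.7604
G1 X-5.10 Y7.90 E1.9145
G1 X-4.61 Y10.72 E2.1525
G1 X-5.59 Y13.41 E2.3905
G1 X-7.78 Y15.26 E2.6289
G1 X-10.60 Y15.75 E2.8669
G1 X-13.30 Y14.77 E3.1057
G1 X-15.14 Y12.58 E3.3436
G1 X-15.64 Y9.75 E3.5825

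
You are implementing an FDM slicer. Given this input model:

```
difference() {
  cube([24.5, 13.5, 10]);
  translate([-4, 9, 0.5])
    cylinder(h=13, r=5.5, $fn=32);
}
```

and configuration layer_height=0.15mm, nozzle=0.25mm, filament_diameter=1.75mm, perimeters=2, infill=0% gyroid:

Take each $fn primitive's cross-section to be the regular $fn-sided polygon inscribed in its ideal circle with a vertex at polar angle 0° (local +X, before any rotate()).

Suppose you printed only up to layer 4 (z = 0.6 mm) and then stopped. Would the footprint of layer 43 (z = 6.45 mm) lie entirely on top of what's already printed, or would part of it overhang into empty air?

entirely on top

Compare the two slices. At z = 0.6: the cube (footprint 24.5×13.5) is included at this height (area 330.75 mm²); the cylinder at (-4, 9): section is a regular 32-gon, circumradius r=5.5 (area = (32/2)·5.500²·sin(360°/32) = 94.42 mm²); Subtracting the remaining from the first: starting from the 24.5×13.5 cube (330.75 mm²), the r=5.5 cylinder at (-4, 9) partially overlaps it — only the 7.63 mm² overlap (of its 94.42 mm²) is removed, clipping the outline — area = 323.12 mm². At z = 6.45: the cube (footprint 24.5×13.5) is included at this height (area 330.75 mm²); the cylinder at (-4, 9): section is a regular 32-gon, circumradius r=5.5 (area = (32/2)·5.500²·sin(360°/32) = 94.42 mm²); After the difference (first − rest): starting from the 24.5×13.5 cube (330.75 mm²), the r=5.5 cylinder at (-4, 9) partially overlaps it — only the 7.63 mm² overlap (of its 94.42 mm²) is removed, clipping the outline — area = 323.12 mm². Checking containment: the cross-section at z = 6.45 is a subset of the cross-section at z = 0.6.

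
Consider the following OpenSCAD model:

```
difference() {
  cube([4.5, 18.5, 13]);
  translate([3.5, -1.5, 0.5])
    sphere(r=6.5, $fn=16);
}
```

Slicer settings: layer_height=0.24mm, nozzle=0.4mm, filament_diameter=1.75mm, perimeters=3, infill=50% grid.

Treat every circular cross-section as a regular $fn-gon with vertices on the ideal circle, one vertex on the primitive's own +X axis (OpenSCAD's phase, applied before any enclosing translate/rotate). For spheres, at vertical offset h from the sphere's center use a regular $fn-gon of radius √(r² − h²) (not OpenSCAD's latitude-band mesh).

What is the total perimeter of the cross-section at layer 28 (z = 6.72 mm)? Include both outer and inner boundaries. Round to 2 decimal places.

At z = 6.72 mm: the cube (footprint 4.5×18.5) is included at this height (perimeter 46.00 mm); the r=6.5 sphere at (3.5, -1.5) slices to a regular 16-gon of circumradius 1.887 (√(r²−h²) with h=6.22 from center) (perimeter = 2·16·1.887·sin(180°/16) = 11.78 mm); Subtracting the remaining from the first: starting from the 4.5×18.5 cube, the r=6.5 sphere at (3.5, -1.5) partially overlaps it — only the 0.54 mm² overlap (of its 10.90 mm²) is removed, clipping the outline — boundary = 46.10 mm. Overall, the cross-section is a single solid region. Total boundary length (outer) = 46.10 mm.

46.10 mm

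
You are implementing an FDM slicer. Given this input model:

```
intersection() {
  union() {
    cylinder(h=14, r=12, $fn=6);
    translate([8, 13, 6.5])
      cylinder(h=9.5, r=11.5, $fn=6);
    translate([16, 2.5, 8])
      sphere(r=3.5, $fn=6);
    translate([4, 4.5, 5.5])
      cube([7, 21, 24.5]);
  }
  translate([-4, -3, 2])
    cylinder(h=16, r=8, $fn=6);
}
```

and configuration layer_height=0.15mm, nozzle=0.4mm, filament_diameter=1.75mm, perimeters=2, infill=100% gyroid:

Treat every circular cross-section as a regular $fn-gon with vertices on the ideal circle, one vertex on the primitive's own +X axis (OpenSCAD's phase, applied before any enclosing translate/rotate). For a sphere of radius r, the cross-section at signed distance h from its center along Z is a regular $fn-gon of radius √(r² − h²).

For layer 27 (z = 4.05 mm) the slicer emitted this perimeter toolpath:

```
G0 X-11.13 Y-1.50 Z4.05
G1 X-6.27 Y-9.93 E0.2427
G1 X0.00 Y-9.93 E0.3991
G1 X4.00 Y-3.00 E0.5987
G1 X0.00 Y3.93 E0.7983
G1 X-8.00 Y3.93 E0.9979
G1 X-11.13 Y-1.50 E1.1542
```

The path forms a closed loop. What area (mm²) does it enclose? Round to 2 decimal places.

153.00 mm²

Apply the shoelace formula to the sequence of (X, Y) vertices; enclosed area = 153.00 mm².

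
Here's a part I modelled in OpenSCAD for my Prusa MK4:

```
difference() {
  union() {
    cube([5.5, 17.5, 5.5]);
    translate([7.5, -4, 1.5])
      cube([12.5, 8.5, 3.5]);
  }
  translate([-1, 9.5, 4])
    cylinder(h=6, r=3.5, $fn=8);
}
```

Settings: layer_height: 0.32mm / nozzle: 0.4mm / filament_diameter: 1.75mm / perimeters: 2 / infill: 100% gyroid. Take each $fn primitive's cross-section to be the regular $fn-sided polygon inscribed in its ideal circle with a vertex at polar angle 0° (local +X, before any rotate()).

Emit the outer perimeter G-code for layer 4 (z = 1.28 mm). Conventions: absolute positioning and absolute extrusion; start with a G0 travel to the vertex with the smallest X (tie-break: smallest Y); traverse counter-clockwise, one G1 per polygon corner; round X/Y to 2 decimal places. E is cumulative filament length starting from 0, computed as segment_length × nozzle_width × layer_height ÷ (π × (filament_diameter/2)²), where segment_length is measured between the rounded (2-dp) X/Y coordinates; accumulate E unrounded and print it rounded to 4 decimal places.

At z = 1.28 mm: the cube (footprint 5.5×17.5) is included at this height; the cube at (7.5, -4) is not intersected at this z (z outside [1.5, 5]); Combining (union): only the 5.5×17.5 cube is present, so the union is just that shape — 1 connected region; the cylinder at (-1, 9.5) does not reach this height (z outside [4, 10]); Subtracting the remaining from the first: none of the subtracted shapes is present at this height, so that combined region is unchanged — 1 connected region. The outline is a single polygon with 4 vertices. Extrusion per mm of travel: 0.4 × 0.32 / (π × 0.875²) = 0.053216. Accumulating E over each segment gives final E = 2.4479.

G0 X0.00 Y0.00 Z1.28
G1 X5.50 Y0.00 E0.2927
G1 X5.50 Y17.50 E1.2240
G1 X0.00 Y17.50 E1.5167
G1 X0.00 Y0.00 E2.4479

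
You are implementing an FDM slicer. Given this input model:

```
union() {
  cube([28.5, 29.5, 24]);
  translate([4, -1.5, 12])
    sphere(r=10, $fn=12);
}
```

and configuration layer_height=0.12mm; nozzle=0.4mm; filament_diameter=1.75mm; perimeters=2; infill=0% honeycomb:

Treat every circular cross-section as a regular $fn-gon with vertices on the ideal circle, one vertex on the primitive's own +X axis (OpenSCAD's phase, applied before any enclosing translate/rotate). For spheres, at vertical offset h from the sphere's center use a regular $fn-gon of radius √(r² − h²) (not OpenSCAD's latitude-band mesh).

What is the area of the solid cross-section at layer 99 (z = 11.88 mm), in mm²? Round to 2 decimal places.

1048.56 mm²

At z = 11.88 mm: the cube (footprint 28.5×29.5) is included at this height (area 840.75 mm²); the sphere at (4, -1.5): section is a regular 12-gon, circumradius = √(r²−h²) = √(10²−0.12²) = 9.999 (area = (12/2)·9.999²·sin(360°/12) = 299.96 mm²); Combining (union): the regions partially overlap — summed areas 1140.71 mm² minus the doubly-counted overlap 92.15 mm² gives 1048.56 mm² — area = 1048.56 mm². Overall, the cross-section is a single solid region. Net area = 1048.56 mm².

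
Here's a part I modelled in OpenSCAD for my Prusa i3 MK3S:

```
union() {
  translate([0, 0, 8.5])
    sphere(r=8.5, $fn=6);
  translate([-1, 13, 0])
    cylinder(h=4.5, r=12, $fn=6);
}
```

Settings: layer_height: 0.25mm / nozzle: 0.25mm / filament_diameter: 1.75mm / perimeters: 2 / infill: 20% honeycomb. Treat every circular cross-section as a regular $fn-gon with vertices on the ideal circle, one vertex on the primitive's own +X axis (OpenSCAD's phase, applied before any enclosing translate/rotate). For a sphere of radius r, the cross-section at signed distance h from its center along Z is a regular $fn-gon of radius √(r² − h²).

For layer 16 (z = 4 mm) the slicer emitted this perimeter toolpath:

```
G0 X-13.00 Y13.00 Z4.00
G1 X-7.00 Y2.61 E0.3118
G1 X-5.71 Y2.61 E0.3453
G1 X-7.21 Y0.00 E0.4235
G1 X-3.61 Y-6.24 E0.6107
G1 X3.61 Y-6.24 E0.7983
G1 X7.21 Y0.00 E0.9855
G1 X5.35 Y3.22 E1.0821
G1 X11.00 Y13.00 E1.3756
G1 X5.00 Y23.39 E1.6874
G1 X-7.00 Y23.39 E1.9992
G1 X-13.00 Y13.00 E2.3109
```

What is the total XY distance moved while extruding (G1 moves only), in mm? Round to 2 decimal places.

88.94 mm

Sum the Euclidean lengths of each G1 segment: total = 88.94 mm.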